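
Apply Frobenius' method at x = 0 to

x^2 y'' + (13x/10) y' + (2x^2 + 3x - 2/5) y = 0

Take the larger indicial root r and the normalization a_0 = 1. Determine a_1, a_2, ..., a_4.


Write in Frobenius form y'' + (p(x)/x) y' + (q(x)/x^2) y = 0:
  p(x) = 13/10,  q(x) = 2x^2 + 3x - 2/5.
Indicial equation: r(r-1) + (13/10) r + (-2/5) = 0 -> roots r_1 = 1/2, r_2 = -4/5.
Take r = r_1 = 1/2. Let y(x) = x^r sum_{n>=0} a_n x^n with a_0 = 1.
Substitute y = x^r sum a_n x^n and match x^{r+n}. The recurrence is
  D(n) a_n + 3 a_{n-1} + 2 a_{n-2} = 0,  where D(n) = (r+n)(r+n-1) + (13/10)(r+n) + (-2/5).
  a_n = [-3 a_{n-1} - 2 a_{n-2}] / D(n).
Since the indicial polynomial factors as (r - r_1)(r - r_2), D(n) = (r_1 + n - r_1)(r_1 + n - r_2) = n(n + 13/10).
Evaluating step by step (a_0 = 1):
  n = 1: D(1) = 1(1 + 13/10) = 23/10; numerator = -3(1) = -3; a_1 = (-3)/(23/10) = -30/23
  n = 2: D(2) = 2(2 + 13/10) = 33/5; numerator = -3(-30/23) - 2(1) = 44/23; a_2 = (44/23)/(33/5) = 20/69
  n = 3: D(3) = 3(3 + 13/10) = 129/10; numerator = -3(20/69) - 2(-30/23) = 40/23; a_3 = (40/23)/(129/10) = 400/2967
  n = 4: D(4) = 4(4 + 13/10) = 106/5; numerator = -3(400/2967) - 2(20/69) = -2920/2967; a_4 = (-2920/2967)/(106/5) = -7300/157251

r = 1/2; a_0 = 1; a_1 = -30/23; a_2 = 20/69; a_3 = 400/2967; a_4 = -7300/157251


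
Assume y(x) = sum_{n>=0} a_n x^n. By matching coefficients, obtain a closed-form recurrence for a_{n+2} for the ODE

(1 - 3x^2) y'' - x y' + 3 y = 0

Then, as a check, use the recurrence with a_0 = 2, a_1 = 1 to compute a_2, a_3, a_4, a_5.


Substitute y = sum_n a_n x^n.
(1 - 3 x^2) y'' contributes (n+2)(n+1) a_{n+2} - 3 n(n-1) a_n at x^n.
-x y'(x) contributes -n a_n at x^n.
3 y(x) contributes 3 a_n at x^n.
Matching x^n: (n+2)(n+1) a_{n+2} + (-3 n(n-1) - n + 3) a_n = 0.
Thus a_{n+2} = (3 n(n-1) + n - 3) / ((n+1)(n+2)) * a_n.

Check with a_0 = 2, a_1 = 1 (apply the recurrence for n = 0, 1, 2, 3): a_0 = 2, a_1 = 1, a_2 = -3, a_3 = -1/3, a_4 = -5/4, a_5 = -3/10.

a_(n+2) = (3 n(n-1) + n - 3) / ((n+1)(n+2)) * a_n; check: a_0 = 2, a_1 = 1, a_2 = -3, a_3 = -1/3, a_4 = -5/4, a_5 = -3/10


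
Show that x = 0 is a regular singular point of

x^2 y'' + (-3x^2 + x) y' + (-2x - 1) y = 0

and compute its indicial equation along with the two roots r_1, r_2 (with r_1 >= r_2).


Divide by x^2 to reach normal form y'' + P_1(x) y' + P_2(x) y = 0 with P_1(x) = -3 + 1/x and P_2(x) = -2/x - 1/x^2.
x = 0 is a singular point because the y'-coefficient -3 + 1/x has a pole at x = 0 and the y-coefficient -2/x - 1/x^2 has a pole at x = 0.
It is a regular singular point because x P_1(x) = p(x) = 1 - 3x and x^2 P_2(x) = q(x) = -2x - 1 are polynomials, hence analytic at x = 0.
p(0) = 1,  q(0) = -1.
Indicial equation: r(r-1) + p(0) r + q(0) = 0, i.e. r^2 + (p(0) - 1) r + q(0) = 0, i.e. r^2 - 1 = 0.
Discriminant: (0)^2 - 4(-1) = 4, so r = (0 ± 2)/2.
Solving: r_1 = 1, r_2 = -1.

indicial: r^2 - 1 = 0; roots r_1 = 1, r_2 = -1


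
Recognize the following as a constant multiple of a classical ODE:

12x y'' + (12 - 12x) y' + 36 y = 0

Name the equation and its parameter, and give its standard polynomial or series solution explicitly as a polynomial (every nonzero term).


All three coefficients share the factor 12; dividing through by 12 gives  x y'' + (1 - x) y' + 3 y = 0.
This matches the Laguerre equation x y'' + (1 - x) y' + n y = 0 with n = 3; the polynomial solution is L_3(x).
With y = sum_k a_k x^k, matching x^k gives (k+1)k a_{k+1} + (k+1) a_{k+1} - k a_k + n a_k = 0, i.e. (k+1)^2 a_{k+1} = (k - n) a_k = (k - 3) a_k. The right side vanishes at k = 3, so the series terminates at degree 3.
Standard normalization L_n(0) = 1 gives a_0 = 1. Work upward with a_{k+1} = (k - 3) a_k / (k+1)^2:
  a_1 = (0 - 3)(1) / 1^2 = -3/1 = -3
  a_2 = (1 - 3)(-3) / 2^2 = 6/4 = 3/2
  a_3 = (2 - 3)(3/2) / 3^2 = (-3/2)/9 = -1/6
Hence L_3(x) = -x^3/6 + 3 x^2/2 - 3 x + 1.

L_3(x); series = -x^3/6 + 3 x^2/2 - 3 x + 1


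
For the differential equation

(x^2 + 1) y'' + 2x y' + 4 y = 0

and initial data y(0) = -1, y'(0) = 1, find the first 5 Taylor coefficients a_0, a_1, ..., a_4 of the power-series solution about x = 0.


Ansatz: y(x) = sum_{n>=0} a_n x^n, so y'(x) = sum_{n>=1} n a_n x^(n-1) and y''(x) = sum_{n>=2} n(n-1) a_n x^(n-2).
Substitute into P(x) y'' + Q(x) y' + R(x) y = 0 with P(x) = x^2 + 1, Q(x) = 2x, R(x) = 4, and match powers of x.
Initial conditions: a_0 = -1, a_1 = 1.
Setting the coefficient of each power of x to zero and solving order by order (substituting the coefficients already found):
  x^0: 2 a_2 + 4 a_0 = 0  ->  2 a_2 = -4 a_0 = 4  ->  a_2 = 2
  x^1: 6 a_3 + 6 a_1 = 0  ->  6 a_3 = -6 a_1 = -6  ->  a_3 = -1
  x^2: 12 a_4 + 10 a_2 = 0  ->  12 a_4 = -10 a_2 = -20  ->  a_4 = -5/3
Truncated series: y(x) = -1 + x + 2 x^2 - x^3 - (5/3) x^4 + O(x^5).

a_0 = -1; a_1 = 1; a_2 = 2; a_3 = -1; a_4 = -5/3


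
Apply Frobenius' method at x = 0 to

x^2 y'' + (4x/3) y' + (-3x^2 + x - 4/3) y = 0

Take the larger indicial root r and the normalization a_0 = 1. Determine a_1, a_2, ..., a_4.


Write in Frobenius form y'' + (p(x)/x) y' + (q(x)/x^2) y = 0:
  p(x) = 4/3,  q(x) = -3x^2 + x - 4/3.
Indicial equation: r(r-1) + (4/3) r + (-4/3) = 0 -> roots r_1 = 1, r_2 = -4/3.
Take r = r_1 = 1. Let y(x) = x^r sum_{n>=0} a_n x^n with a_0 = 1.
Substitute y = x^r sum a_n x^n and match x^{r+n}. The recurrence is
  D(n) a_n + 1 a_{n-1} - 3 a_{n-2} = 0,  where D(n) = (r+n)(r+n-1) + (4/3)(r+n) + (-4/3).
  a_n = [-1 a_{n-1} + 3 a_{n-2}] / D(n).
Since the indicial polynomial factors as (r - r_1)(r - r_2), D(n) = (r_1 + n - r_1)(r_1 + n - r_2) = n(n + 7/3).
Evaluating step by step (a_0 = 1):
  n = 1: D(1) = 1(1 + 7/3) = 10/3; numerator = -1(1) = -1; a_1 = (-1)/(10/3) = -3/10
  n = 2: D(2) = 2(2 + 7/3) = 26/3; numerator = -1(-3/10) + 3(1) = 33/10; a_2 = (33/10)/(26/3) = 99/260
  n = 3: D(3) = 3(3 + 7/3) = 16; numerator = -1(99/260) + 3(-3/10) = -333/260; a_3 = (-333/260)/(16) = -333/4160
  n = 4: D(4) = 4(4 + 7/3) = 76/3; numerator = -1(-333/4160) + 3(99/260) = 1017/832; a_4 = (1017/832)/(76/3) = 3051/63232

r = 1; a_0 = 1; a_1 = -3/10; a_2 = 99/260; a_3 = -333/4160; a_4 = 3051/63232


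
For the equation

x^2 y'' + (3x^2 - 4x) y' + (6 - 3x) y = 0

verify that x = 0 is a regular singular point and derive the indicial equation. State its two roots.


Divide by x^2 to reach normal form y'' + P_1(x) y' + P_2(x) y = 0 with P_1(x) = 3 - 4/x and P_2(x) = -3/x + 6/x^2.
x = 0 is a singular point because the y'-coefficient 3 - 4/x has a pole at x = 0 and the y-coefficient -3/x + 6/x^2 has a pole at x = 0.
It is a regular singular point because x P_1(x) = p(x) = 3x - 4 and x^2 P_2(x) = q(x) = 6 - 3x are polynomials, hence analytic at x = 0.
p(0) = -4,  q(0) = 6.
Indicial equation: r(r-1) + p(0) r + q(0) = 0, i.e. r^2 + (p(0) - 1) r + q(0) = 0, i.e. r^2 - 5 r + 6 = 0.
Discriminant: (-5)^2 - 4(6) = 1, so r = (5 ± 1)/2.
Solving: r_1 = 3, r_2 = 2.

indicial: r^2 - 5 r + 6 = 0; roots r_1 = 3, r_2 = 2


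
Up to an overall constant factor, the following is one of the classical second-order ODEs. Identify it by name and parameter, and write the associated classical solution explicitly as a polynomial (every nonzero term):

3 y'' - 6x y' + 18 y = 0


All three coefficients share the factor 3; dividing through by 3 gives  y'' - 2x y' + 6 y = 0.
This matches the Hermite equation y'' - 2x y' + 2n y = 0 with 2n = 6, so n = 3; the polynomial solution is H_3(x).
With y = sum_k a_k x^k, matching x^k gives (k+2)(k+1) a_{k+2} = 2(k - n) a_k = 2(k - 3) a_k. The right side vanishes at k = 3, so the series with the parity of 3 terminates at degree 3.
Standard normalization: leading coefficient of H_n is 2^n, so a_3 = 2^3 = 8. Work downward with a_k = (k+1)(k+2) a_{k+2} / (2(k - n)):
  a_1 = (2)(3)(8) / (2(1 - 3)) = 48/(-4) = -12
Hence H_3(x) = 8 x^3 - 12 x.

H_3(x); series = 8 x^3 - 12 x


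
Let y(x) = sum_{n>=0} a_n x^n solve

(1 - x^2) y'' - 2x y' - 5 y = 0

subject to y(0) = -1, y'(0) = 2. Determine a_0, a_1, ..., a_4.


Ansatz: y(x) = sum_{n>=0} a_n x^n, so y'(x) = sum_{n>=1} n a_n x^(n-1) and y''(x) = sum_{n>=2} n(n-1) a_n x^(n-2).
Substitute into P(x) y'' + Q(x) y' + R(x) y = 0 with P(x) = 1 - x^2, Q(x) = -2x, R(x) = -5, and match powers of x.
Initial conditions: a_0 = -1, a_1 = 2.
Setting the coefficient of each power of x to zero and solving order by order (substituting the coefficients already found):
  x^0: 2 a_2 - 5 a_0 = 0  ->  2 a_2 = 5 a_0 = -5  ->  a_2 = -5/2
  x^1: 6 a_3 - 7 a_1 = 0  ->  6 a_3 = 7 a_1 = 14  ->  a_3 = 7/3
  x^2: 12 a_4 - 11 a_2 = 0  ->  12 a_4 = 11 a_2 = -55/2  ->  a_4 = -55/24
Truncated series: y(x) = -1 + 2 x - (5/2) x^2 + (7/3) x^3 - (55/24) x^4 + O(x^5).

a_0 = -1; a_1 = 2; a_2 = -5/2; a_3 = 7/3; a_4 = -55/24


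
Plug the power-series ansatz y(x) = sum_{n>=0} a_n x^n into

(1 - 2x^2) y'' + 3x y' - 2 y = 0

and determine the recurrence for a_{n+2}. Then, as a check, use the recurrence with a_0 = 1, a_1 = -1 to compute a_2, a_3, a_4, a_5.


Substitute y = sum_n a_n x^n.
(1 - 2 x^2) y'' contributes (n+2)(n+1) a_{n+2} - 2 n(n-1) a_n at x^n.
3 x y'(x) contributes 3 n a_n at x^n.
-2 y(x) contributes -2 a_n at x^n.
Matching x^n: (n+2)(n+1) a_{n+2} + (-2 n(n-1) + 3 n - 2) a_n = 0.
Thus a_{n+2} = (2 n(n-1) - 3 n + 2) / ((n+1)(n+2)) * a_n.

Check with a_0 = 1, a_1 = -1 (apply the recurrence for n = 0, 1, 2, 3): a_0 = 1, a_1 = -1, a_2 = 1, a_3 = 1/6, a_4 = 0, a_5 = 1/24.

a_(n+2) = (2 n(n-1) - 3 n + 2) / ((n+1)(n+2)) * a_n; check: a_0 = 1, a_1 = -1, a_2 = 1, a_3 = 1/6, a_4 = 0, a_5 = 1/24


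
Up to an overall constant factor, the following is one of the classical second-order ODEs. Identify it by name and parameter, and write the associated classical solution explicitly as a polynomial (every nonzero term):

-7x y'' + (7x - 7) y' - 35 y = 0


All three coefficients share the factor -7; dividing through by -7 gives  x y'' + (1 - x) y' + 5 y = 0.
This matches the Laguerre equation x y'' + (1 - x) y' + n y = 0 with n = 5; the polynomial solution is L_5(x).
With y = sum_k a_k x^k, matching x^k gives (k+1)k a_{k+1} + (k+1) a_{k+1} - k a_k + n a_k = 0, i.e. (k+1)^2 a_{k+1} = (k - n) a_k = (k - 5) a_k. The right side vanishes at k = 5, so the series terminates at degree 5.
Standard normalization L_n(0) = 1 gives a_0 = 1. Work upward with a_{k+1} = (k - 5) a_k / (k+1)^2:
  a_1 = (0 - 5)(1) / 1^2 = -5/1 = -5
  a_2 = (1 - 5)(-5) / 2^2 = 20/4 = 5
  a_3 = (2 - 5)(5) / 3^2 = -15/9 = -5/3
  a_4 = (3 - 5)(-5/3) / 4^2 = (10/3)/16 = 5/24
  a_5 = (4 - 5)(5/24) / 5^2 = (-5/24)/25 = -1/120
Hence L_5(x) = -x^5/120 + 5 x^4/24 - 5 x^3/3 + 5 x^2 - 5 x + 1.

L_5(x); series = -x^5/120 + 5 x^4/24 - 5 x^3/3 + 5 x^2 - 5 x + 1


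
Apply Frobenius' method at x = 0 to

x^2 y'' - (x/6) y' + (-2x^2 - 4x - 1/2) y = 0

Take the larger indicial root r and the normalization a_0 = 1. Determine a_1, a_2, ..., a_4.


Write in Frobenius form y'' + (p(x)/x) y' + (q(x)/x^2) y = 0:
  p(x) = -1/6,  q(x) = -2x^2 - 4x - 1/2.
Indicial equation: r(r-1) + (-1/6) r + (-1/2) = 0 -> roots r_1 = 3/2, r_2 = -1/3.
Take r = r_1 = 3/2. Let y(x) = x^r sum_{n>=0} a_n x^n with a_0 = 1.
Substitute y = x^r sum a_n x^n and match x^{r+n}. The recurrence is
  D(n) a_n - 4 a_{n-1} - 2 a_{n-2} = 0,  where D(n) = (r+n)(r+n-1) + (-1/6)(r+n) + (-1/2).
  a_n = [4 a_{n-1} + 2 a_{n-2}] / D(n).
Since the indicial polynomial factors as (r - r_1)(r - r_2), D(n) = (r_1 + n - r_1)(r_1 + n - r_2) = n(n + 11/6).
Evaluating step by step (a_0 = 1):
  n = 1: D(1) = 1(1 + 11/6) = 17/6; numerator = 4(1) = 4; a_1 = (4)/(17/6) = 24/17
  n = 2: D(2) = 2(2 + 11/6) = 23/3; numerator = 4(24/17) + 2(1) = 130/17; a_2 = (130/17)/(23/3) = 390/391
  n = 3: D(3) = 3(3 + 11/6) = 29/2; numerator = 4(390/391) + 2(24/17) = 2664/391; a_3 = (2664/391)/(29/2) = 5328/11339
  n = 4: D(4) = 4(4 + 11/6) = 70/3; numerator = 4(5328/11339) + 2(390/391) = 43932/11339; a_4 = (43932/11339)/(70/3) = 9414/56695

r = 3/2; a_0 = 1; a_1 = 24/17; a_2 = 390/391; a_3 = 5328/11339; a_4 = 9414/56695


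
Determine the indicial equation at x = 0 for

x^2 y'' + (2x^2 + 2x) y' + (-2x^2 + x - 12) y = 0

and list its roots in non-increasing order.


Divide by x^2 to reach normal form y'' + P_1(x) y' + P_2(x) y = 0 with P_1(x) = 2 + 2/x and P_2(x) = -2 + 1/x - 12/x^2.
x = 0 is a singular point because the y'-coefficient 2 + 2/x has a pole at x = 0 and the y-coefficient -2 + 1/x - 12/x^2 has a pole at x = 0.
It is a regular singular point because x P_1(x) = p(x) = 2x + 2 and x^2 P_2(x) = q(x) = -2x^2 + x - 12 are polynomials, hence analytic at x = 0.
p(0) = 2,  q(0) = -12.
Indicial equation: r(r-1) + p(0) r + q(0) = 0, i.e. r^2 + (p(0) - 1) r + q(0) = 0, i.e. r^2 + 1 r - 12 = 0.
Discriminant: (1)^2 - 4(-12) = 49, so r = (-1 ± 7)/2.
Solving: r_1 = 3, r_2 = -4.

indicial: r^2 + 1 r - 12 = 0; roots r_1 = 3, r_2 = -4


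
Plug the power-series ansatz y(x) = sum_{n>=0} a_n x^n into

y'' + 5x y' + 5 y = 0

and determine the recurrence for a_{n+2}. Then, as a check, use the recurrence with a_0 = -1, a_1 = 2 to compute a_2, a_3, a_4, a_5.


Substitute y = sum_n a_n x^n.
y''(x) has coefficient (n+2)(n+1) a_{n+2} at x^n;
5 x y'(x) has coefficient 5 n a_n at x^n (shift);
5 y(x) has coefficient 5 a_n at x^n.
Matching x^n: (n+2)(n+1) a_{n+2} + (5n + 5) a_n = 0.
Thus a_{n+2} = (-5n - 5) / ((n+1)(n+2)) * a_n.

Check with a_0 = -1, a_1 = 2 (apply the recurrence for n = 0, 1, 2, 3): a_0 = -1, a_1 = 2, a_2 = 5/2, a_3 = -10/3, a_4 = -25/8, a_5 = 10/3.

a_(n+2) = (-5n - 5) / ((n+1)(n+2)) * a_n; check: a_0 = -1, a_1 = 2, a_2 = 5/2, a_3 = -10/3, a_4 = -25/8, a_5 = 10/3


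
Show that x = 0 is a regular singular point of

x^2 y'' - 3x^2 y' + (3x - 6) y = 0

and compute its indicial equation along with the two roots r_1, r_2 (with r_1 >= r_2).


Divide by x^2 to reach normal form y'' + P_1(x) y' + P_2(x) y = 0 with P_1(x) = -3 and P_2(x) = 3/x - 6/x^2.
x = 0 is a singular point because the y-coefficient 3/x - 6/x^2 has a pole at x = 0.
It is a regular singular point because x P_1(x) = p(x) = -3x and x^2 P_2(x) = q(x) = 3x - 6 are polynomials, hence analytic at x = 0.
p(0) = 0,  q(0) = -6.
Indicial equation: r(r-1) + p(0) r + q(0) = 0, i.e. r^2 + (p(0) - 1) r + q(0) = 0, i.e. r^2 - 1 r - 6 = 0.
Discriminant: (-1)^2 - 4(-6) = 25, so r = (1 ± 5)/2.
Solving: r_1 = 3, r_2 = -2.

indicial: r^2 - 1 r - 6 = 0; roots r_1 = 3, r_2 = -2


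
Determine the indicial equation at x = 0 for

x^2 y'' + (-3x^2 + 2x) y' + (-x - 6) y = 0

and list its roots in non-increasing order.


Divide by x^2 to reach normal form y'' + P_1(x) y' + P_2(x) y = 0 with P_1(x) = -3 + 2/x and P_2(x) = -1/x - 6/x^2.
x = 0 is a singular point because the y'-coefficient -3 + 2/x has a pole at x = 0 and the y-coefficient -1/x - 6/x^2 has a pole at x = 0.
It is a regular singular point because x P_1(x) = p(x) = 2 - 3x and x^2 P_2(x) = q(x) = -x - 6 are polynomials, hence analytic at x = 0.
p(0) = 2,  q(0) = -6.
Indicial equation: r(r-1) + p(0) r + q(0) = 0, i.e. r^2 + (p(0) - 1) r + q(0) = 0, i.e. r^2 + 1 r - 6 = 0.
Discriminant: (1)^2 - 4(-6) = 25, so r = (-1 ± 5)/2.
Solving: r_1 = 2, r_2 = -3.

indicial: r^2 + 1 r - 6 = 0; roots r_1 = 2, r_2 = -3


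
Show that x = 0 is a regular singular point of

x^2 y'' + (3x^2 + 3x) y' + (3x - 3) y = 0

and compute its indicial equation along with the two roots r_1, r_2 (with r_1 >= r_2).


Divide by x^2 to reach normal form y'' + P_1(x) y' + P_2(x) y = 0 with P_1(x) = 3 + 3/x and P_2(x) = 3/x - 3/x^2.
x = 0 is a singular point because the y'-coefficient 3 + 3/x has a pole at x = 0 and the y-coefficient 3/x - 3/x^2 has a pole at x = 0.
It is a regular singular point because x P_1(x) = p(x) = 3x + 3 and x^2 P_2(x) = q(x) = 3x - 3 are polynomials, hence analytic at x = 0.
p(0) = 3,  q(0) = -3.
Indicial equation: r(r-1) + p(0) r + q(0) = 0, i.e. r^2 + (p(0) - 1) r + q(0) = 0, i.e. r^2 + 2 r - 3 = 0.
Discriminant: (2)^2 - 4(-3) = 16, so r = (-2 ± 4)/2.
Solving: r_1 = 1, r_2 = -3.

indicial: r^2 + 2 r - 3 = 0; roots r_1 = 1, r_2 = -3


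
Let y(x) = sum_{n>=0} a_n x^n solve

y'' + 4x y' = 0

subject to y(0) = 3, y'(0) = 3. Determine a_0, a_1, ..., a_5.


Ansatz: y(x) = sum_{n>=0} a_n x^n, so y'(x) = sum_{n>=1} n a_n x^(n-1) and y''(x) = sum_{n>=2} n(n-1) a_n x^(n-2).
Substitute into P(x) y'' + Q(x) y' + R(x) y = 0 with P(x) = 1, Q(x) = 4x, R(x) = 0, and match powers of x.
Initial conditions: a_0 = 3, a_1 = 3.
Setting the coefficient of each power of x to zero and solving order by order (substituting the coefficients already found):
  x^0: 2 a_2 = 0  ->  a_2 = 0
  x^1: 6 a_3 + 4 a_1 = 0  ->  6 a_3 = -4 a_1 = -12  ->  a_3 = -2
  x^2: 12 a_4 + 8 a_2 = 0  ->  12 a_4 = -8 a_2 = 0  ->  a_4 = 0
  x^3: 20 a_5 + 12 a_3 = 0  ->  20 a_5 = -12 a_3 = 24  ->  a_5 = 6/5
Truncated series: y(x) = 3 + 3 x - 2 x^3 + (6/5) x^5 + O(x^6).

a_0 = 3; a_1 = 3; a_2 = 0; a_3 = -2; a_4 = 0; a_5 = 6/5


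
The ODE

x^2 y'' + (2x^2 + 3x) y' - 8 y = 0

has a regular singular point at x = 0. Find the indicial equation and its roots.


Divide by x^2 to reach normal form y'' + P_1(x) y' + P_2(x) y = 0 with P_1(x) = 2 + 3/x and P_2(x) = -8/x^2.
x = 0 is a singular point because the y'-coefficient 2 + 3/x has a pole at x = 0 and the y-coefficient -8/x^2 has a pole at x = 0.
It is a regular singular point because x P_1(x) = p(x) = 2x + 3 and x^2 P_2(x) = q(x) = -8 are polynomials, hence analytic at x = 0.
p(0) = 3,  q(0) = -8.
Indicial equation: r(r-1) + p(0) r + q(0) = 0, i.e. r^2 + (p(0) - 1) r + q(0) = 0, i.e. r^2 + 2 r - 8 = 0.
Discriminant: (2)^2 - 4(-8) = 36, so r = (-2 ± 6)/2.
Solving: r_1 = 2, r_2 = -4.

indicial: r^2 + 2 r - 8 = 0; roots r_1 = 2, r_2 = -4


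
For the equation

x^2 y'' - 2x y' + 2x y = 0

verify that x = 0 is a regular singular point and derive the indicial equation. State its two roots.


Divide by x^2 to reach normal form y'' + P_1(x) y' + P_2(x) y = 0 with P_1(x) = -2/x and P_2(x) = 2/x.
x = 0 is a singular point because the y'-coefficient -2/x has a pole at x = 0 and the y-coefficient 2/x has a pole at x = 0.
It is a regular singular point because x P_1(x) = p(x) = -2 and x^2 P_2(x) = q(x) = 2x are polynomials, hence analytic at x = 0.
p(0) = -2,  q(0) = 0.
Indicial equation: r(r-1) + p(0) r + q(0) = 0, i.e. r^2 + (p(0) - 1) r + q(0) = 0, i.e. r^2 - 3 r = 0.
Discriminant: (-3)^2 - 4(0) = 9, so r = (3 ± 3)/2.
Solving: r_1 = 3, r_2 = 0.

indicial: r^2 - 3 r = 0; roots r_1 = 3, r_2 = 0


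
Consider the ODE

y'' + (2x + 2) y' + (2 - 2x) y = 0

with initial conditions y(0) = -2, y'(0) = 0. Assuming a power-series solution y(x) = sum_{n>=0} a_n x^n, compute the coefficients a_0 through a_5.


Ansatz: y(x) = sum_{n>=0} a_n x^n, so y'(x) = sum_{n>=1} n a_n x^(n-1) and y''(x) = sum_{n>=2} n(n-1) a_n x^(n-2).
Substitute into P(x) y'' + Q(x) y' + R(x) y = 0 with P(x) = 1, Q(x) = 2x + 2, R(x) = 2 - 2x, and match powers of x.
Initial conditions: a_0 = -2, a_1 = 0.
Setting the coefficient of each power of x to zero and solving order by order (substituting the coefficients already found):
  x^0: 2 a_2 + 2 a_1 + 2 a_0 = 0  ->  2 a_2 = -2 a_1 - 2 a_0 = 4  ->  a_2 = 2
  x^1: 6 a_3 + 4 a_2 + 4 a_1 - 2 a_0 = 0  ->  6 a_3 = -4 a_2 - 4 a_1 + 2 a_0 = -12  ->  a_3 = -2
  x^2: 12 a_4 + 6 a_3 + 6 a_2 - 2 a_1 = 0  ->  12 a_4 = -6 a_3 - 6 a_2 + 2 a_1 = 0  ->  a_4 = 0
  x^3: 20 a_5 + 8 a_4 + 8 a_3 - 2 a_2 = 0  ->  20 a_5 = -8 a_4 - 8 a_3 + 2 a_2 = 20  ->  a_5 = 1
Truncated series: y(x) = -2 + 2 x^2 - 2 x^3 + x^5 + O(x^6).

a_0 = -2; a_1 = 0; a_2 = 2; a_3 = -2; a_4 = 0; a_5 = 1


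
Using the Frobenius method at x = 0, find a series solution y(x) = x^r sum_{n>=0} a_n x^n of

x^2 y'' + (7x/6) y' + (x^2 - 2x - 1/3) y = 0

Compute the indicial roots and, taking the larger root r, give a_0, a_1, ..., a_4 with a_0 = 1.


Write in Frobenius form y'' + (p(x)/x) y' + (q(x)/x^2) y = 0:
  p(x) = 7/6,  q(x) = x^2 - 2x - 1/3.
Indicial equation: r(r-1) + (7/6) r + (-1/3) = 0 -> roots r_1 = 1/2, r_2 = -2/3.
Take r = r_1 = 1/2. Let y(x) = x^r sum_{n>=0} a_n x^n with a_0 = 1.
Substitute y = x^r sum a_n x^n and match x^{r+n}. The recurrence is
  D(n) a_n - 2 a_{n-1} + 1 a_{n-2} = 0,  where D(n) = (r+n)(r+n-1) + (7/6)(r+n) + (-1/3).
  a_n = [2 a_{n-1} - 1 a_{n-2}] / D(n).
Since the indicial polynomial factors as (r - r_1)(r - r_2), D(n) = (r_1 + n - r_1)(r_1 + n - r_2) = n(n + 7/6).
Evaluating step by step (a_0 = 1):
  n = 1: D(1) = 1(1 + 7/6) = 13/6; numerator = 2(1) = 2; a_1 = (2)/(13/6) = 12/13
  n = 2: D(2) = 2(2 + 7/6) = 19/3; numerator = 2(12/13) - 1(1) = 11/13; a_2 = (11/13)/(19/3) = 33/247
  n = 3: D(3) = 3(3 + 7/6) = 25/2; numerator = 2(33/247) - 1(12/13) = -162/247; a_3 = (-162/247)/(25/2) = -324/6175
  n = 4: D(4) = 4(4 + 7/6) = 62/3; numerator = 2(-324/6175) - 1(33/247) = -1473/6175; a_4 = (-1473/6175)/(62/3) = -4419/382850

r = 1/2; a_0 = 1; a_1 = 12/13; a_2 = 33/247; a_3 = -324/6175; a_4 = -4419/382850


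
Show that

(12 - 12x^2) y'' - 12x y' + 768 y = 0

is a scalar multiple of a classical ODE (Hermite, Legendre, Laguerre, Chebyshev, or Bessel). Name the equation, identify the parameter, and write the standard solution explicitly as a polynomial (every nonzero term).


All three coefficients share the factor 12; dividing through by 12 gives  (1 - x^2) y'' - x y' + 64 y = 0.
This matches the Chebyshev equation (1 - x^2) y'' - x y' + n^2 y = 0 (note the -x y' term, not -2x y') with n^2 = 64, so n = 8; the polynomial solution is T_8(x).
With y = sum_k a_k x^k, matching x^k gives (k+2)(k+1) a_{k+2} = (k^2 - n^2) a_k = (k - 8)(k + 8) a_k. The right side vanishes at k = 8, so the series with the parity of 8 terminates at degree 8.
Standard normalization: leading coefficient of T_n is 2^(n-1), so a_8 = 2^7 = 128. Work downward with a_k = (k+1)(k+2) a_{k+2} / ((k - 8)(k + 8)):
  a_6 = (7)(8)(128) / ((6 - 8)(6 + 8)) = 7168/(-28) = -256
  a_4 = (5)(6)(-256) / ((4 - 8)(4 + 8)) = -7680/(-48) = 160
  a_2 = (3)(4)(160) / ((2 - 8)(2 + 8)) = 1920/(-60) = -32
  a_0 = (1)(2)(-32) / ((0 - 8)(0 + 8)) = -64/(-64) = 1
Hence T_8(x) = 128 x^8 - 256 x^6 + 160 x^4 - 32 x^2 + 1.

T_8(x); series = 128 x^8 - 256 x^6 + 160 x^4 - 32 x^2 + 1


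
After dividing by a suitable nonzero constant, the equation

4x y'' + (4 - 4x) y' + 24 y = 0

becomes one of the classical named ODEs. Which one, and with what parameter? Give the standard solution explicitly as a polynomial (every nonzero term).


All three coefficients share the factor 4; dividing through by 4 gives  x y'' + (1 - x) y' + 6 y = 0.
This matches the Laguerre equation x y'' + (1 - x) y' + n y = 0 with n = 6; the polynomial solution is L_6(x).
With y = sum_k a_k x^k, matching x^k gives (k+1)k a_{k+1} + (k+1) a_{k+1} - k a_k + n a_k = 0, i.e. (k+1)^2 a_{k+1} = (k - n) a_k = (k - 6) a_k. The right side vanishes at k = 6, so the series terminates at degree 6.
Standard normalization L_n(0) = 1 gives a_0 = 1. Work upward with a_{k+1} = (k - 6) a_k / (k+1)^2:
  a_1 = (0 - 6)(1) / 1^2 = -6/1 = -6
  a_2 = (1 - 6)(-6) / 2^2 = 30/4 = 15/2
  a_3 = (2 - 6)(15/2) / 3^2 = -30/9 = -10/3
  a_4 = (3 - 6)(-10/3) / 4^2 = 10/16 = 5/8
  a_5 = (4 - 6)(5/8) / 5^2 = (-5/4)/25 = -1/20
  a_6 = (5 - 6)(-1/20) / 6^2 = (1/20)/36 = 1/720
Hence L_6(x) = x^6/720 - x^5/20 + 5 x^4/8 - 10 x^3/3 + 15 x^2/2 - 6 x + 1.

L_6(x); series = x^6/720 - x^5/20 + 5 x^4/8 - 10 x^3/3 + 15 x^2/2 - 6 x + 1


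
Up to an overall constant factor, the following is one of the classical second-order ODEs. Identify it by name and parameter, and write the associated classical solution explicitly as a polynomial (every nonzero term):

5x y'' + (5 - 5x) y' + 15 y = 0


All three coefficients share the factor 5; dividing through by 5 gives  x y'' + (1 - x) y' + 3 y = 0.
This matches the Laguerre equation x y'' + (1 - x) y' + n y = 0 with n = 3; the polynomial solution is L_3(x).
With y = sum_k a_k x^k, matching x^k gives (k+1)k a_{k+1} + (k+1) a_{k+1} - k a_k + n a_k = 0, i.e. (k+1)^2 a_{k+1} = (k - n) a_k = (k - 3) a_k. The right side vanishes at k = 3, so the series terminates at degree 3.
Standard normalization L_n(0) = 1 gives a_0 = 1. Work upward with a_{k+1} = (k - 3) a_k / (k+1)^2:
  a_1 = (0 - 3)(1) / 1^2 = -3/1 = -3
  a_2 = (1 - 3)(-3) / 2^2 = 6/4 = 3/2
  a_3 = (2 - 3)(3/2) / 3^2 = (-3/2)/9 = -1/6
Hence L_3(x) = -x^3/6 + 3 x^2/2 - 3 x + 1.

L_3(x); series = -x^3/6 + 3 x^2/2 - 3 x + 1


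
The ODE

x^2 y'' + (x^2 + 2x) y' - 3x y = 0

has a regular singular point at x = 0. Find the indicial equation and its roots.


Divide by x^2 to reach normal form y'' + P_1(x) y' + P_2(x) y = 0 with P_1(x) = 1 + 2/x and P_2(x) = -3/x.
x = 0 is a singular point because the y'-coefficient 1 + 2/x has a pole at x = 0 and the y-coefficient -3/x has a pole at x = 0.
It is a regular singular point because x P_1(x) = p(x) = x + 2 and x^2 P_2(x) = q(x) = -3x are polynomials, hence analytic at x = 0.
p(0) = 2,  q(0) = 0.
Indicial equation: r(r-1) + p(0) r + q(0) = 0, i.e. r^2 + (p(0) - 1) r + q(0) = 0, i.e. r^2 + 1 r = 0.
Discriminant: (1)^2 - 4(0) = 1, so r = (-1 ± 1)/2.
Solving: r_1 = 0, r_2 = -1.

indicial: r^2 + 1 r = 0; roots r_1 = 0, r_2 = -1


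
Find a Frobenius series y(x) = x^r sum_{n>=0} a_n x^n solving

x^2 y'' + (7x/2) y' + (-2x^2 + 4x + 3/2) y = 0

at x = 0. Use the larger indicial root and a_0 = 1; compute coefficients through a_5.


Write in Frobenius form y'' + (p(x)/x) y' + (q(x)/x^2) y = 0:
  p(x) = 7/2,  q(x) = -2x^2 + 4x + 3/2.
Indicial equation: r(r-1) + (7/2) r + (3/2) = 0 -> roots r_1 = -1, r_2 = -3/2.
Take r = r_1 = -1. Let y(x) = x^r sum_{n>=0} a_n x^n with a_0 = 1.
Substitute y = x^r sum a_n x^n and match x^{r+n}. The recurrence is
  D(n) a_n + 4 a_{n-1} - 2 a_{n-2} = 0,  where D(n) = (r+n)(r+n-1) + (7/2)(r+n) + (3/2).
  a_n = [-4 a_{n-1} + 2 a_{n-2}] / D(n).
Since the indicial polynomial factors as (r - r_1)(r - r_2), D(n) = (r_1 + n - r_1)(r_1 + n - r_2) = n(n + 1/2).
Evaluating step by step (a_0 = 1):
  n = 1: D(1) = 1(1 + 1/2) = 3/2; numerator = -4(1) = -4; a_1 = (-4)/(3/2) = -8/3
  n = 2: D(2) = 2(2 + 1/2) = 5; numerator = -4(-8/3) + 2(1) = 38/3; a_2 = (38/3)/(5) = 38/15
  n = 3: D(3) = 3(3 + 1/2) = 21/2; numerator = -4(38/15) + 2(-8/3) = -232/15; a_3 = (-232/15)/(21/2) = -464/315
  n = 4: D(4) = 4(4 + 1/2) = 18; numerator = -4(-464/315) + 2(38/15) = 3452/315; a_4 = (3452/315)/(18) = 1726/2835
  n = 5: D(5) = 5(5 + 1/2) = 55/2; numerator = -4(1726/2835) + 2(-464/315) = -15256/2835; a_5 = (-15256/2835)/(55/2) = -30512/155925

r = -1; a_0 = 1; a_1 = -8/3; a_2 = 38/15; a_3 = -464/315; a_4 = 1726/2835; a_5 = -30512/155925


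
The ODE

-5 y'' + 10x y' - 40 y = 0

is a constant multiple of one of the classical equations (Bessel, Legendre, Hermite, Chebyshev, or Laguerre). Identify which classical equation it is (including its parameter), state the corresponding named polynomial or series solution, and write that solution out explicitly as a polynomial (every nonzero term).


All three coefficients share the factor -5; dividing through by -5 gives  y'' - 2x y' + 8 y = 0.
This matches the Hermite equation y'' - 2x y' + 2n y = 0 with 2n = 8, so n = 4; the polynomial solution is H_4(x).
With y = sum_k a_k x^k, matching x^k gives (k+2)(k+1) a_{k+2} = 2(k - n) a_k = 2(k - 4) a_k. The right side vanishes at k = 4, so the series with the parity of 4 terminates at degree 4.
Standard normalization: leading coefficient of H_n is 2^n, so a_4 = 2^4 = 16. Work downward with a_k = (k+1)(k+2) a_{k+2} / (2(k - n)):
  a_2 = (3)(4)(16) / (2(2 - 4)) = 192/(-4) = -48
  a_0 = (1)(2)(-48) / (2(0 - 4)) = -96/(-8) = 12
Hence H_4(x) = 16 x^4 - 48 x^2 + 12.

H_4(x); series = 16 x^4 - 48 x^2 + 12


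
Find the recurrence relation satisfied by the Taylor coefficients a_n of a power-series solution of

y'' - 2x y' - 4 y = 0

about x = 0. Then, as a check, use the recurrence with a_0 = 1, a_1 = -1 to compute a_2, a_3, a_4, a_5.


Substitute y = sum_n a_n x^n.
y''(x) has coefficient (n+2)(n+1) a_{n+2} at x^n;
-2 x y'(x) has coefficient -2 n a_n at x^n (shift);
-4 y(x) has coefficient -4 a_n at x^n.
Matching x^n: (n+2)(n+1) a_{n+2} + (-2n - 4) a_n = 0.
Thus a_{n+2} = (2n + 4) / ((n+1)(n+2)) * a_n.

Check with a_0 = 1, a_1 = -1 (apply the recurrence for n = 0, 1, 2, 3): a_0 = 1, a_1 = -1, a_2 = 2, a_3 = -1, a_4 = 4/3, a_5 = -1/2.

a_(n+2) = (2n + 4) / ((n+1)(n+2)) * a_n; check: a_0 = 1, a_1 = -1, a_2 = 2, a_3 = -1, a_4 = 4/3, a_5 = -1/2


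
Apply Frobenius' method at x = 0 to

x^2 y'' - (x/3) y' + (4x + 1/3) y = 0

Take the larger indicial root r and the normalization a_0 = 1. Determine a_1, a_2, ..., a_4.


Write in Frobenius form y'' + (p(x)/x) y' + (q(x)/x^2) y = 0:
  p(x) = -1/3,  q(x) = 4x + 1/3.
Indicial equation: r(r-1) + (-1/3) r + (1/3) = 0 -> roots r_1 = 1, r_2 = 1/3.
Take r = r_1 = 1. Let y(x) = x^r sum_{n>=0} a_n x^n with a_0 = 1.
Substitute y = x^r sum a_n x^n and match x^{r+n}. The recurrence is
  D(n) a_n + 4 a_{n-1} = 0,  where D(n) = (r+n)(r+n-1) + (-1/3)(r+n) + (1/3).
  a_n = -4 / D(n) * a_{n-1}.
Since the indicial polynomial factors as (r - r_1)(r - r_2), D(n) = (r_1 + n - r_1)(r_1 + n - r_2) = n(n + 2/3).
Evaluating step by step (a_0 = 1):
  n = 1: D(1) = 1(1 + 2/3) = 5/3; numerator = -4(1) = -4; a_1 = (-4)/(5/3) = -12/5
  n = 2: D(2) = 2(2 + 2/3) = 16/3; numerator = -4(-12/5) = 48/5; a_2 = (48/5)/(16/3) = 9/5
  n = 3: D(3) = 3(3 + 2/3) = 11; numerator = -4(9/5) = -36/5; a_3 = (-36/5)/(11) = -36/55
  n = 4: D(4) = 4(4 + 2/3) = 56/3; numerator = -4(-36/55) = 144/55; a_4 = (144/55)/(56/3) = 54/385

r = 1; a_0 = 1; a_1 = -12/5; a_2 = 9/5; a_3 = -36/55; a_4 = 54/385


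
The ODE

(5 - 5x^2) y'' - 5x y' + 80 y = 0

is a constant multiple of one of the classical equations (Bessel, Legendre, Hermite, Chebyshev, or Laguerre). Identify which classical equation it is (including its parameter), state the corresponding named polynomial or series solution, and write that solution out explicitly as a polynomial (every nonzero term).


All three coefficients share the factor 5; dividing through by 5 gives  (1 - x^2) y'' - x y' + 16 y = 0.
This matches the Chebyshev equation (1 - x^2) y'' - x y' + n^2 y = 0 (note the -x y' term, not -2x y') with n^2 = 16, so n = 4; the polynomial solution is T_4(x).
With y = sum_k a_k x^k, matching x^k gives (k+2)(k+1) a_{k+2} = (k^2 - n^2) a_k = (k - 4)(k + 4) a_k. The right side vanishes at k = 4, so the series with the parity of 4 terminates at degree 4.
Standard normalization: leading coefficient of T_n is 2^(n-1), so a_4 = 2^3 = 8. Work downward with a_k = (k+1)(k+2) a_{k+2} / ((k - 4)(k + 4)):
  a_2 = (3)(4)(8) / ((2 - 4)(2 + 4)) = 96/(-12) = -8
  a_0 = (1)(2)(-8) / ((0 - 4)(0 + 4)) = -16/(-16) = 1
Hence T_4(x) = 8 x^4 - 8 x^2 + 1.

T_4(x); series = 8 x^4 - 8 x^2 + 1


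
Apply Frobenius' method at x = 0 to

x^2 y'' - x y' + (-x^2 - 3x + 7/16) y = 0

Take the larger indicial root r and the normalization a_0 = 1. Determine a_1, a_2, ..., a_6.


Write in Frobenius form y'' + (p(x)/x) y' + (q(x)/x^2) y = 0:
  p(x) = -1,  q(x) = -x^2 - 3x + 7/16.
Indicial equation: r(r-1) + (-1) r + (7/16) = 0 -> roots r_1 = 7/4, r_2 = 1/4.
Take r = r_1 = 7/4. Let y(x) = x^r sum_{n>=0} a_n x^n with a_0 = 1.
Substitute y = x^r sum a_n x^n and match x^{r+n}. The recurrence is
  D(n) a_n - 3 a_{n-1} - 1 a_{n-2} = 0,  where D(n) = (r+n)(r+n-1) + (-1)(r+n) + (7/16).
  a_n = [3 a_{n-1} + 1 a_{n-2}] / D(n).
Since the indicial polynomial factors as (r - r_1)(r - r_2), D(n) = (r_1 + n - r_1)(r_1 + n - r_2) = n(n + 3/2).
Evaluating step by step (a_0 = 1):
  n = 1: D(1) = 1(1 + 3/2) = 5/2; numerator = 3(1) = 3; a_1 = (3)/(5/2) = 6/5
  n = 2: D(2) = 2(2 + 3/2) = 7; numerator = 3(6/5) + 1(1) = 23/5; a_2 = (23/5)/(7) = 23/35
  n = 3: D(3) = 3(3 + 3/2) = 27/2; numerator = 3(23/35) + 1(6/5) = 111/35; a_3 = (111/35)/(27/2) = 74/315
  n = 4: D(4) = 4(4 + 3/2) = 22; numerator = 3(74/315) + 1(23/35) = 143/105; a_4 = (143/105)/(22) = 13/210
  n = 5: D(5) = 5(5 + 3/2) = 65/2; numerator = 3(13/210) + 1(74/315) = 53/126; a_5 = (53/126)/(65/2) = 53/4095
  n = 6: D(6) = 6(6 + 3/2) = 45; numerator = 3(53/4095) + 1(13/210) = 55/546; a_6 = (55/546)/(45) = 11/4914

r = 7/4; a_0 = 1; a_1 = 6/5; a_2 = 23/35; a_3 = 74/315; a_4 = 13/210; a_5 = 53/4095; a_6 = 11/4914


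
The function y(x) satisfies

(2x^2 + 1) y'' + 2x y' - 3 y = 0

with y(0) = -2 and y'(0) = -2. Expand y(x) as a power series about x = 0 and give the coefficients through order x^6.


Ansatz: y(x) = sum_{n>=0} a_n x^n, so y'(x) = sum_{n>=1} n a_n x^(n-1) and y''(x) = sum_{n>=2} n(n-1) a_n x^(n-2).
Substitute into P(x) y'' + Q(x) y' + R(x) y = 0 with P(x) = 2x^2 + 1, Q(x) = 2x, R(x) = -3, and match powers of x.
Initial conditions: a_0 = -2, a_1 = -2.
Setting the coefficient of each power of x to zero and solving order by order (substituting the coefficients already found):
  x^0: 2 a_2 - 3 a_0 = 0  ->  2 a_2 = 3 a_0 = -6  ->  a_2 = -3
  x^1: 6 a_3 - a_1 = 0  ->  6 a_3 = a_1 = -2  ->  a_3 = -1/3
  x^2: 12 a_4 + 5 a_2 = 0  ->  12 a_4 = -5 a_2 = 15  ->  a_4 = 5/4
  x^3: 20 a_5 + 15 a_3 = 0  ->  20 a_5 = -15 a_3 = 5  ->  a_5 = 1/4
  x^4: 30 a_6 + 29 a_4 = 0  ->  30 a_6 = -29 a_4 = -145/4  ->  a_6 = -29/24
Truncated series: y(x) = -2 - 2 x - 3 x^2 - (1/3) x^3 + (5/4) x^4 + (1/4) x^5 - (29/24) x^6 + O(x^7).

a_0 = -2; a_1 = -2; a_2 = -3; a_3 = -1/3; a_4 = 5/4; a_5 = 1/4; a_6 = -29/24


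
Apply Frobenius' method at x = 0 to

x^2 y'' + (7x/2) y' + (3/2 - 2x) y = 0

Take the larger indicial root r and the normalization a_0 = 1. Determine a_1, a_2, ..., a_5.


Write in Frobenius form y'' + (p(x)/x) y' + (q(x)/x^2) y = 0:
  p(x) = 7/2,  q(x) = 3/2 - 2x.
Indicial equation: r(r-1) + (7/2) r + (3/2) = 0 -> roots r_1 = -1, r_2 = -3/2.
Take r = r_1 = -1. Let y(x) = x^r sum_{n>=0} a_n x^n with a_0 = 1.
Substitute y = x^r sum a_n x^n and match x^{r+n}. The recurrence is
  D(n) a_n - 2 a_{n-1} = 0,  where D(n) = (r+n)(r+n-1) + (7/2)(r+n) + (3/2).
  a_n = 2 / D(n) * a_{n-1}.
Since the indicial polynomial factors as (r - r_1)(r - r_2), D(n) = (r_1 + n - r_1)(r_1 + n - r_2) = n(n + 1/2).
Evaluating step by step (a_0 = 1):
  n = 1: D(1) = 1(1 + 1/2) = 3/2; numerator = 2(1) = 2; a_1 = (2)/(3/2) = 4/3
  n = 2: D(2) = 2(2 + 1/2) = 5; numerator = 2(4/3) = 8/3; a_2 = (8/3)/(5) = 8/15
  n = 3: D(3) = 3(3 + 1/2) = 21/2; numerator = 2(8/15) = 16/15; a_3 = (16/15)/(21/2) = 32/315
  n = 4: D(4) = 4(4 + 1/2) = 18; numerator = 2(32/315) = 64/315; a_4 = (64/315)/(18) = 32/2835
  n = 5: D(5) = 5(5 + 1/2) = 55/2; numerator = 2(32/2835) = 64/2835; a_5 = (64/2835)/(55/2) = 128/155925

r = -1; a_0 = 1; a_1 = 4/3; a_2 = 8/15; a_3 = 32/315; a_4 = 32/2835; a_5 = 128/155925


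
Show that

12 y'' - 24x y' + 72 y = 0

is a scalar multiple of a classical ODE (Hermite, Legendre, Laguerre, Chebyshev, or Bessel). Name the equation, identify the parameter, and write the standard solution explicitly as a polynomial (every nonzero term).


All three coefficients share the factor 12; dividing through by 12 gives  y'' - 2x y' + 6 y = 0.
This matches the Hermite equation y'' - 2x y' + 2n y = 0 with 2n = 6, so n = 3; the polynomial solution is H_3(x).
With y = sum_k a_k x^k, matching x^k gives (k+2)(k+1) a_{k+2} = 2(k - n) a_k = 2(k - 3) a_k. The right side vanishes at k = 3, so the series with the parity of 3 terminates at degree 3.
Standard normalization: leading coefficient of H_n is 2^n, so a_3 = 2^3 = 8. Work downward with a_k = (k+1)(k+2) a_{k+2} / (2(k - n)):
  a_1 = (2)(3)(8) / (2(1 - 3)) = 48/(-4) = -12
Hence H_3(x) = 8 x^3 - 12 x.

H_3(x); series = 8 x^3 - 12 x


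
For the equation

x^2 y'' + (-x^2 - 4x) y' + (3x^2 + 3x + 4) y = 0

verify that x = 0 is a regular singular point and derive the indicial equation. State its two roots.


Divide by x^2 to reach normal form y'' + P_1(x) y' + P_2(x) y = 0 with P_1(x) = -1 - 4/x and P_2(x) = 3 + 3/x + 4/x^2.
x = 0 is a singular point because the y'-coefficient -1 - 4/x has a pole at x = 0 and the y-coefficient 3 + 3/x + 4/x^2 has a pole at x = 0.
It is a regular singular point because x P_1(x) = p(x) = -x - 4 and x^2 P_2(x) = q(x) = 3x^2 + 3x + 4 are polynomials, hence analytic at x = 0.
p(0) = -4,  q(0) = 4.
Indicial equation: r(r-1) + p(0) r + q(0) = 0, i.e. r^2 + (p(0) - 1) r + q(0) = 0, i.e. r^2 - 5 r + 4 = 0.
Discriminant: (-5)^2 - 4(4) = 9, so r = (5 ± 3)/2.
Solving: r_1 = 4, r_2 = 1.

indicial: r^2 - 5 r + 4 = 0; roots r_1 = 4, r_2 = 1


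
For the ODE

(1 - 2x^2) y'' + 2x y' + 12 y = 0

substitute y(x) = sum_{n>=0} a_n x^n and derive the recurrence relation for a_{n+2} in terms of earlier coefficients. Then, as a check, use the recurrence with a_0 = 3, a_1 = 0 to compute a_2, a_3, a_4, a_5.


Substitute y = sum_n a_n x^n.
(1 - 2 x^2) y'' contributes (n+2)(n+1) a_{n+2} - 2 n(n-1) a_n at x^n.
2 x y'(x) contributes 2 n a_n at x^n.
12 y(x) contributes 12 a_n at x^n.
Matching x^n: (n+2)(n+1) a_{n+2} + (-2 n(n-1) + 2 n + 12) a_n = 0.
Thus a_{n+2} = (2 n(n-1) - 2 n - 12) / ((n+1)(n+2)) * a_n.

Check with a_0 = 3, a_1 = 0 (apply the recurrence for n = 0, 1, 2, 3): a_0 = 3, a_1 = 0, a_2 = -18, a_3 = 0, a_4 = 18, a_5 = 0.

a_(n+2) = (2 n(n-1) - 2 n - 12) / ((n+1)(n+2)) * a_n; check: a_0 = 3, a_1 = 0, a_2 = -18, a_3 = 0, a_4 = 18, a_5 = 0


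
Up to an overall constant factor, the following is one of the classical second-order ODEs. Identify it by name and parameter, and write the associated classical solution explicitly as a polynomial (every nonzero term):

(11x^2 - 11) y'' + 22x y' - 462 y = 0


All three coefficients share the factor -11; dividing through by -11 gives  (1 - x^2) y'' - 2x y' + 42 y = 0.
This matches the Legendre equation (1 - x^2) y'' - 2x y' + n(n+1) y = 0 (note the -2x y' term) with n(n+1) = 42, so n = 6; the polynomial solution is P_6(x).
With y = sum_k a_k x^k, matching x^k gives (k+2)(k+1) a_{k+2} = [k(k+1) - n(n+1)] a_k = (k - 6)(k + 7) a_k. The right side vanishes at k = 6, so the series with the parity of 6 terminates at degree 6.
Standard normalization (P_n(1) = 1): leading coefficient (2n)!/(2^n (n!)^2) = 479001600/(64*518400) = 231/16, so a_6 = 231/16. Work downward with a_k = (k+1)(k+2) a_{k+2} / ((k - 6)(k + 7)):
  a_4 = (5)(6)(231/16) / ((4 - 6)(4 + 7)) = (3465/8)/(-22) = -315/16
  a_2 = (3)(4)(-315/16) / ((2 - 6)(2 + 7)) = (-945/4)/(-36) = 105/16
  a_0 = (1)(2)(105/16) / ((0 - 6)(0 + 7)) = (105/8)/(-42) = -5/16
Hence P_6(x) = 231 x^6/16 - 315 x^4/16 + 105 x^2/16 - 5/16.

P_6(x); series = 231 x^6/16 - 315 x^4/16 + 105 x^2/16 - 5/16


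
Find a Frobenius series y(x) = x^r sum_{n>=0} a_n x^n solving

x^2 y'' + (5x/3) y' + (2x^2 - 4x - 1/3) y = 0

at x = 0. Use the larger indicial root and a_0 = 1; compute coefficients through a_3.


Write in Frobenius form y'' + (p(x)/x) y' + (q(x)/x^2) y = 0:
  p(x) = 5/3,  q(x) = 2x^2 - 4x - 1/3.
Indicial equation: r(r-1) + (5/3) r + (-1/3) = 0 -> roots r_1 = 1/3, r_2 = -1.
Take r = r_1 = 1/3. Let y(x) = x^r sum_{n>=0} a_n x^n with a_0 = 1.
Substitute y = x^r sum a_n x^n and match x^{r+n}. The recurrence is
  D(n) a_n - 4 a_{n-1} + 2 a_{n-2} = 0,  where D(n) = (r+n)(r+n-1) + (5/3)(r+n) + (-1/3).
  a_n = [4 a_{n-1} - 2 a_{n-2}] / D(n).
Since the indicial polynomial factors as (r - r_1)(r - r_2), D(n) = (r_1 + n - r_1)(r_1 + n - r_2) = n(n + 4/3).
Evaluating step by step (a_0 = 1):
  n = 1: D(1) = 1(1 + 4/3) = 7/3; numerator = 4(1) = 4; a_1 = (4)/(7/3) = 12/7
  n = 2: D(2) = 2(2 + 4/3) = 20/3; numerator = 4(12/7) - 2(1) = 34/7; a_2 = (34/7)/(20/3) = 51/70
  n = 3: D(3) = 3(3 + 4/3) = 13; numerator = 4(51/70) - 2(12/7) = -18/35; a_3 = (-18/35)/(13) = -18/455

r = 1/3; a_0 = 1; a_1 = 12/7; a_2 = 51/70; a_3 = -18/455


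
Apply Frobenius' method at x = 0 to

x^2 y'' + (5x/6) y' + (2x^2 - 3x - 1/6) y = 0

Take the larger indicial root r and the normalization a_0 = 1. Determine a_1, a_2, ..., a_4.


Write in Frobenius form y'' + (p(x)/x) y' + (q(x)/x^2) y = 0:
  p(x) = 5/6,  q(x) = 2x^2 - 3x - 1/6.
Indicial equation: r(r-1) + (5/6) r + (-1/6) = 0 -> roots r_1 = 1/2, r_2 = -1/3.
Take r = r_1 = 1/2. Let y(x) = x^r sum_{n>=0} a_n x^n with a_0 = 1.
Substitute y = x^r sum a_n x^n and match x^{r+n}. The recurrence is
  D(n) a_n - 3 a_{n-1} + 2 a_{n-2} = 0,  where D(n) = (r+n)(r+n-1) + (5/6)(r+n) + (-1/6).
  a_n = [3 a_{n-1} - 2 a_{n-2}] / D(n).
Since the indicial polynomial factors as (r - r_1)(r - r_2), D(n) = (r_1 + n - r_1)(r_1 + n - r_2) = n(n + 5/6).
Evaluating step by step (a_0 = 1):
  n = 1: D(1) = 1(1 + 5/6) = 11/6; numerator = 3(1) = 3; a_1 = (3)/(11/6) = 18/11
  n = 2: D(2) = 2(2 + 5/6) = 17/3; numerator = 3(18/11) - 2(1) = 32/11; a_2 = (32/11)/(17/3) = 96/187
  n = 3: D(3) = 3(3 + 5/6) = 23/2; numerator = 3(96/187) - 2(18/11) = -324/187; a_3 = (-324/187)/(23/2) = -648/4301
  n = 4: D(4) = 4(4 + 5/6) = 58/3; numerator = 3(-648/4301) - 2(96/187) = -6360/4301; a_4 = (-6360/4301)/(58/3) = -9540/124729

r = 1/2; a_0 = 1; a_1 = 18/11; a_2 = 96/187; a_3 = -648/4301; a_4 = -9540/124729
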